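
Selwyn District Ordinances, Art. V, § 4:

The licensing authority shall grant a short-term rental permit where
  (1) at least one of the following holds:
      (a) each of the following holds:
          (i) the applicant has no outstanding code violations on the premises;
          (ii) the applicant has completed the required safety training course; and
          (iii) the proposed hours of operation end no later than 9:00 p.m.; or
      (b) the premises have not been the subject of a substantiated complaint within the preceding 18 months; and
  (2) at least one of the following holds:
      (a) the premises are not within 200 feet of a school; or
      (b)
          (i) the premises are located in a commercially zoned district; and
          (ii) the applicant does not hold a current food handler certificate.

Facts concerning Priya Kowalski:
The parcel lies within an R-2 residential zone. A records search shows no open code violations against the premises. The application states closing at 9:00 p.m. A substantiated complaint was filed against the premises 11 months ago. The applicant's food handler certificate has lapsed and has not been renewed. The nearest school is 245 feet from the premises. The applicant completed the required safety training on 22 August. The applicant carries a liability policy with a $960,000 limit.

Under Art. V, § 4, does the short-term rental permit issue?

Yes — granted.

(i) no code violations — holds.
(ii) safety training — met.
(iii) closes by 9 p.m. — met.
So (a) is satisfied (T AND T AND T).
(b) no complaint in 18 mo. — not satisfied.
(1): T OR F → true.
(a) ≥200 ft from school — satisfied.
(i) commercially zoned — fails.
(ii) not (food handler cert.) — holds.
(b): F AND T → false.
(2) = T OR F = true.
So Overall is satisfied (T AND T).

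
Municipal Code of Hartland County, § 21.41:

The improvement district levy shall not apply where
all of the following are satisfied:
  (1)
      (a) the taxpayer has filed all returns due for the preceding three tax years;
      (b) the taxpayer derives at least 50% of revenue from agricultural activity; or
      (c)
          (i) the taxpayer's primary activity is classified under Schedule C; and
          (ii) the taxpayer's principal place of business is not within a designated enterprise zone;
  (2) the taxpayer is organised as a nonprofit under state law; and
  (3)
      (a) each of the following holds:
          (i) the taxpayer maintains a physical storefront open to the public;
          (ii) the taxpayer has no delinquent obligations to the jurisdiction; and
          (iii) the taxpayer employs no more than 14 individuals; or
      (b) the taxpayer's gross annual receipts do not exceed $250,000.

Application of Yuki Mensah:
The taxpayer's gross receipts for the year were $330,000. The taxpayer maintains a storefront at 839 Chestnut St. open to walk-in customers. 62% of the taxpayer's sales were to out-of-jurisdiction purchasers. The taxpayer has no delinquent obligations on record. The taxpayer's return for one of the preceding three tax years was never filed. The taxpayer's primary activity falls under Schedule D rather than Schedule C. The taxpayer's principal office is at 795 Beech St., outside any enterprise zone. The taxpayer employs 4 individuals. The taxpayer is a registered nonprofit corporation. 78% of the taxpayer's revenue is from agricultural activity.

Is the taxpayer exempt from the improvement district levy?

(a) returns current — not satisfied.
(b) ≥50% agricultural — holds.
(i) Schedule C activity — fails.
(ii) not (in enterprise zone) — holds.
So (c) is not satisfied (F AND T).
(1): F OR T OR F → true.
(2) nonprofit — met.
(i) has storefront — met.
(ii) no delinquency — met.
(iii) ≤ 14 employees — met.
So (a) is satisfied (T AND T AND T).
(b) receipts ≤ $250,000 — fails.
So (3) is satisfied (T OR F).
Overall = T AND T AND T = true.

Yes — exempt.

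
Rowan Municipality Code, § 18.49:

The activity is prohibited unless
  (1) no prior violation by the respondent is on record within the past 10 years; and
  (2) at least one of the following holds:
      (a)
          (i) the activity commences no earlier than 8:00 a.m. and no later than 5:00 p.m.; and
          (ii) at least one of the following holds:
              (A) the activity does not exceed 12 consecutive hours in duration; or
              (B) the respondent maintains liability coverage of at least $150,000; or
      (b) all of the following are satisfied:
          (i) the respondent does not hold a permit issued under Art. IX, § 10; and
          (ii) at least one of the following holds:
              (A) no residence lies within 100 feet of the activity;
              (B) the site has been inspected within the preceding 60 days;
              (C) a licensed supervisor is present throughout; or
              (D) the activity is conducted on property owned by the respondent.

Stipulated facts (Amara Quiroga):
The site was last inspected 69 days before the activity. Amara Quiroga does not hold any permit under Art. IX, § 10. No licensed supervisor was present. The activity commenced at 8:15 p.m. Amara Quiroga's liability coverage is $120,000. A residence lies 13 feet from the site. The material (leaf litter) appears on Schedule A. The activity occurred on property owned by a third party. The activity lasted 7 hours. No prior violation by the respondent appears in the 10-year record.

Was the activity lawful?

(1) no prior violation — holds.
(i) start within hours — fails.
(A) ≤ 12 hrs duration — met.
(B) coverage ≥ $150,000 — not met.
So (ii) is satisfied (T OR F).
(a) = F AND T = false.
(i) not (holds permit) — met.
(A) no residence in 100 ft — not satisfied.
(B) site inspected — fails.
(C) supervisor present — fails.
(D) own property — fails.
So (ii) is not satisfied (F OR F OR F OR F).
So (b) is not satisfied (T AND F).
(2): F OR F → false.
Overall = T AND F = false.

No — unlawful.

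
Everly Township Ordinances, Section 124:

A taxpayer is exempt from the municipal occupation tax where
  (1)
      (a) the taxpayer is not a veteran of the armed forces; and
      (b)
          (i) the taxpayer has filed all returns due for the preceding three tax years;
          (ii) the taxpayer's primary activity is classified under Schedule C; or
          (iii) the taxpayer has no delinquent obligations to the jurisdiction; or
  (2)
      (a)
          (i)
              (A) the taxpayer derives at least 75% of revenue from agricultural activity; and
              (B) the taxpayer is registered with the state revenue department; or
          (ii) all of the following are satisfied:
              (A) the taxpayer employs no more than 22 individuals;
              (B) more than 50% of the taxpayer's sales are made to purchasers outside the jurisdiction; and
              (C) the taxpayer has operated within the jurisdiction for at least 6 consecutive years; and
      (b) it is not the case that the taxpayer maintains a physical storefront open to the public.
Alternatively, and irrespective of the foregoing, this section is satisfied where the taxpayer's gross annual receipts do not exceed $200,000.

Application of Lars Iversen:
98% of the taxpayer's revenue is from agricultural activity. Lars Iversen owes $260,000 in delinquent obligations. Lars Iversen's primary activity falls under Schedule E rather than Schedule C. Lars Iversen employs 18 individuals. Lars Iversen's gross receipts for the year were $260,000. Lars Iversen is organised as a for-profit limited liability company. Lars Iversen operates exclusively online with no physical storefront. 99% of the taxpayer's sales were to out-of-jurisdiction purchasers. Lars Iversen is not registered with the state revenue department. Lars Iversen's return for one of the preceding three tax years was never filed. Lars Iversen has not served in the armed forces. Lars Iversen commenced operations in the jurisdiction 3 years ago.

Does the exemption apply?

No — not exempt.

(a) not (veteran) — holds.
(i) returns current — fails.
(ii) Schedule C activity — not satisfied.
(iii) no delinquency — not satisfied.
(b): F OR F OR F → false.
So (1) is not satisfied (T AND F).
(A) ≥75% agricultural — satisfied.
(B) state-registered — not met.
(i): T AND F → false.
(A) ≤ 22 employees — satisfied.
(B) >50% out-of-jur. sales — met.
(C) ≥ 6 yrs in jurisdiction — not satisfied.
(ii): T AND T AND F → false.
(a) = F OR F = false.
(b) not (has storefront) — satisfied.
So (2) is not satisfied (F AND T).
So Overall is not satisfied (F OR F).
Exception (receipts ≤ $200,000) — not satisfied.
Result: main false OR exception false → false.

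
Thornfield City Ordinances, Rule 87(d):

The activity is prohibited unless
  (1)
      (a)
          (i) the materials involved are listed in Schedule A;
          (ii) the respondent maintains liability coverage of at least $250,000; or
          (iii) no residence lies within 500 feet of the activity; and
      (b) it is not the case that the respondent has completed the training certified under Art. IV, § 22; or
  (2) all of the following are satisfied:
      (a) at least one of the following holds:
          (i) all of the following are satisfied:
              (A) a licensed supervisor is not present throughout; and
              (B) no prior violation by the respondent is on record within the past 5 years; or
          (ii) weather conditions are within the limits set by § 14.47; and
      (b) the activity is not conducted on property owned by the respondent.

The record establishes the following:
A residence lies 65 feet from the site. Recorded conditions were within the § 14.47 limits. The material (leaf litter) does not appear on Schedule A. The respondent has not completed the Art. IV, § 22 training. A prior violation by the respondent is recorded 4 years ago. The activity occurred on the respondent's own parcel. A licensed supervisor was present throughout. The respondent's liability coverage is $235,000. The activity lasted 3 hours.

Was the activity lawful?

No — unlawful.

(i) Schedule A material — not met.
(ii) coverage ≥ $250,000 — fails.
(iii) no residence in 500 ft — not met.
(a) = F OR F OR F = false.
(b) not (training certified) — holds.
(1): F AND T → false.
(A) not (supervisor present) — not satisfied.
(B) no prior violation — fails.
(i): F AND F → false.
(ii) weather ok — satisfied.
So (a) is satisfied (F OR T).
(b) not (own property) — not satisfied.
(2): T AND F → false.
So Overall is not satisfied (F OR F).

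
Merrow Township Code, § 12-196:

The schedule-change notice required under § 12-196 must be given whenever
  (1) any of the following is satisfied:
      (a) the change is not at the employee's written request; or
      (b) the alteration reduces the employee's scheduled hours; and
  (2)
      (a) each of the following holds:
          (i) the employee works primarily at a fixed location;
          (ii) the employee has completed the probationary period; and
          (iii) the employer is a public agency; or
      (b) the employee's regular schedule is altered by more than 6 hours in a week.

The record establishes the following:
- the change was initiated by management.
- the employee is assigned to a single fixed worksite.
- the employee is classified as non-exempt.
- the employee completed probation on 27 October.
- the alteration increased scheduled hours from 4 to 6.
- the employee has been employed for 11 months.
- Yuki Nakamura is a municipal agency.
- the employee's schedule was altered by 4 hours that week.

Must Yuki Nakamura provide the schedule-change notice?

Yes — required.

(a) not employee-requested — satisfied.
(b) hours reduced — not satisfied.
(1): T OR F → true.
(i) fixed location — met.
(ii) past probation — satisfied.
(iii) public agency — met.
(a) = T AND T AND T = true.
(b) schedule shift > 6h — not satisfied.
(2) = T OR F = true.
Overall: T AND T → true.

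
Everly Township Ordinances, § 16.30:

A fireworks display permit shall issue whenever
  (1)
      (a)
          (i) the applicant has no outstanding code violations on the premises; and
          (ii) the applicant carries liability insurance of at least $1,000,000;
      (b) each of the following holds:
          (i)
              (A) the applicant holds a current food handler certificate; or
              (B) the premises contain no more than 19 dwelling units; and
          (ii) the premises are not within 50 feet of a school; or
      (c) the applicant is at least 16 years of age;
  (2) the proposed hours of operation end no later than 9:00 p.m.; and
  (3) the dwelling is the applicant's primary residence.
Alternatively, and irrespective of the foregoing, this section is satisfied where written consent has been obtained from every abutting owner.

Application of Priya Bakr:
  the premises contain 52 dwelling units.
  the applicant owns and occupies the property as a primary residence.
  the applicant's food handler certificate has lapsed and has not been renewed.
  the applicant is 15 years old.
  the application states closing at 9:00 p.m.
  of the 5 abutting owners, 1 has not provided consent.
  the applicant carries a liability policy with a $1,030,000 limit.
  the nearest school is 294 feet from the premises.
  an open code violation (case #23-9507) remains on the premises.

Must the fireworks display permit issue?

(i) no code violations — not satisfied.
(ii) insurance ≥ $1,000,000 — satisfied.
So (a) is not satisfied (F AND T).
(A) food handler cert. — not met.
(B) ≤ 19 units — not satisfied.
(i) = F OR F = false.
(ii) ≥50 ft from school — satisfied.
So (b) is not satisfied (F AND T).
(c) age ≥ 16 — not satisfied.
(1) = F OR F OR F = false.
(2) closes by 9 p.m. — holds.
(3) primary residence — holds.
Overall = F AND T AND T = false.
Exception (all abutters consent) — not satisfied.
Result: main false OR exception false → false.

No — denied.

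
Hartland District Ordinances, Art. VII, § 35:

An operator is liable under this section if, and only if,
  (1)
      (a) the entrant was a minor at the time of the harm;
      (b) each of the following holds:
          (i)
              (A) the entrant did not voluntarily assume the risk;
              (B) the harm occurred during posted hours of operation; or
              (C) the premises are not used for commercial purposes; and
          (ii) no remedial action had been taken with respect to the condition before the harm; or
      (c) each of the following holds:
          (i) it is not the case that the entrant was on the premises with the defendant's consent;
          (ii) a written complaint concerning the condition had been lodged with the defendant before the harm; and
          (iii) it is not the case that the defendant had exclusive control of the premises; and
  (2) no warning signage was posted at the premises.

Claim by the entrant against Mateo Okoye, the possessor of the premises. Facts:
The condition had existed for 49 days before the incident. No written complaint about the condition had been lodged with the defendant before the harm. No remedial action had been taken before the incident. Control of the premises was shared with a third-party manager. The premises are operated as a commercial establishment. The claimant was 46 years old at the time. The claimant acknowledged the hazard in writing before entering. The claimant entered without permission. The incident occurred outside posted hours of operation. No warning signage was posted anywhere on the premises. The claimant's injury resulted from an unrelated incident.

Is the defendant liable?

(a) entrant a minor — fails.
(A) no assumed risk — not met.
(B) during posted hours — fails.
(C) not (commercial use) — fails.
So (i) is not satisfied (F OR F OR F).
(ii) no remedial action — holds.
So (b) is not satisfied (F AND T).
(i) not (consent to enter) — satisfied.
(ii) complaint lodged — not satisfied.
(iii) not (exclusive control) — met.
So (c) is not satisfied (T AND F AND T).
(1) = F OR F OR F = false.
(2) no signage posted — met.
Overall = F AND T = false.

No — not liable.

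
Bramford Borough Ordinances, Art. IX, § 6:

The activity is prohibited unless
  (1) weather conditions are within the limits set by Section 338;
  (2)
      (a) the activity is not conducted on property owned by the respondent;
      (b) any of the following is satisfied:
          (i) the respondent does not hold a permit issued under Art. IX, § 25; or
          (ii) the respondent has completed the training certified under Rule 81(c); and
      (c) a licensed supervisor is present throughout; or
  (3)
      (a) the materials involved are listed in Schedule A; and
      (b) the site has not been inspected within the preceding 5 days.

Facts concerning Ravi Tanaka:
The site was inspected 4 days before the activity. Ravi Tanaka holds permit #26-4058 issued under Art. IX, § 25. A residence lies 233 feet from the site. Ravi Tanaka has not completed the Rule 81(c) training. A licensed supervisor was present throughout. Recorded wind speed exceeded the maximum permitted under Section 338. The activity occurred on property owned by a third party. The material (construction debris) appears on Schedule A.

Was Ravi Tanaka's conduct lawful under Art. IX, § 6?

No — unlawful.

(1) weather ok — fails.
(a) not (own property) — holds.
(i) not (holds permit) — not satisfied.
(ii) training certified — fails.
So (b) is not satisfied (F OR F).
(c) supervisor present — holds.
So (2) is not satisfied (T AND F AND T).
(a) Schedule A material — satisfied.
(b) not (site inspected) — not satisfied.
So (3) is not satisfied (T AND F).
Overall: F OR F OR F → false.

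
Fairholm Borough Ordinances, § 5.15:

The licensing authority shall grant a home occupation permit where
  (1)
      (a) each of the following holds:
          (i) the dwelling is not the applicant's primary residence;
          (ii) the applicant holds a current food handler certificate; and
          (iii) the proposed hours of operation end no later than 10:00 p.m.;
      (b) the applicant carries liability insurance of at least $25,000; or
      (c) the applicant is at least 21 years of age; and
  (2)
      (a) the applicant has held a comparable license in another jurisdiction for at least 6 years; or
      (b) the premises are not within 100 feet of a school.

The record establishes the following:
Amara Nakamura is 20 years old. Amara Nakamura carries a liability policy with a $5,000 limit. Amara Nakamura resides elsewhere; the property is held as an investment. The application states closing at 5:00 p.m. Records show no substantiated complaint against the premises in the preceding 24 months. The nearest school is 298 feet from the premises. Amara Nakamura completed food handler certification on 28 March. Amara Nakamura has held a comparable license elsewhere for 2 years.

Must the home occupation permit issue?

(i) not (primary residence) — met.
(ii) food handler cert. — holds.
(iii) closes by 10 p.m. — met.
(a): T AND T AND T → true.
(b) insurance ≥ $25,000 — not satisfied.
(c) age ≥ 21 — fails.
(1): T OR F OR F → true.
(a) prior license ≥ 6 yr — not satisfied.
(b) ≥100 ft from school — satisfied.
(2) = F OR T = true.
Overall = T AND T = true.

Yes — granted.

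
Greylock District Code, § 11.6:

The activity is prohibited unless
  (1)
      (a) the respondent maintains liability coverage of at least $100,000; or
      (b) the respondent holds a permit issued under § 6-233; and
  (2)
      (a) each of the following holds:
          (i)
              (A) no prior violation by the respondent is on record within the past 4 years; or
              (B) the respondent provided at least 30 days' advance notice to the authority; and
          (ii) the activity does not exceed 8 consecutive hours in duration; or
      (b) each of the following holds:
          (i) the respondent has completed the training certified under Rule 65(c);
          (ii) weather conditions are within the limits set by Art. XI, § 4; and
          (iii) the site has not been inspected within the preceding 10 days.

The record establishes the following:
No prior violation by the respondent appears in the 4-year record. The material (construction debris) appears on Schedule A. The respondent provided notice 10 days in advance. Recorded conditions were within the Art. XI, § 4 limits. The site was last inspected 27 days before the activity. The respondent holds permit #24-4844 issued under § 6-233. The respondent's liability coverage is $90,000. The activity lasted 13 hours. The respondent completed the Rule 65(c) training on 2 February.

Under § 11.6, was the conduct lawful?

Yes — lawful.

(a) coverage ≥ $100,000 — not met.
(b) holds permit — satisfied.
So (1) is satisfied (F OR T).
(A) no prior violation — met.
(B) ≥30 days' notice — fails.
(i): T OR F → true.
(ii) ≤ 8 hrs duration — not met.
So (a) is not satisfied (T AND F).
(i) training certified — holds.
(ii) weather ok — holds.
(iii) not (site inspected) — holds.
So (b) is satisfied (T AND T AND T).
(2): F OR T → true.
So Overall is satisfied (T AND T).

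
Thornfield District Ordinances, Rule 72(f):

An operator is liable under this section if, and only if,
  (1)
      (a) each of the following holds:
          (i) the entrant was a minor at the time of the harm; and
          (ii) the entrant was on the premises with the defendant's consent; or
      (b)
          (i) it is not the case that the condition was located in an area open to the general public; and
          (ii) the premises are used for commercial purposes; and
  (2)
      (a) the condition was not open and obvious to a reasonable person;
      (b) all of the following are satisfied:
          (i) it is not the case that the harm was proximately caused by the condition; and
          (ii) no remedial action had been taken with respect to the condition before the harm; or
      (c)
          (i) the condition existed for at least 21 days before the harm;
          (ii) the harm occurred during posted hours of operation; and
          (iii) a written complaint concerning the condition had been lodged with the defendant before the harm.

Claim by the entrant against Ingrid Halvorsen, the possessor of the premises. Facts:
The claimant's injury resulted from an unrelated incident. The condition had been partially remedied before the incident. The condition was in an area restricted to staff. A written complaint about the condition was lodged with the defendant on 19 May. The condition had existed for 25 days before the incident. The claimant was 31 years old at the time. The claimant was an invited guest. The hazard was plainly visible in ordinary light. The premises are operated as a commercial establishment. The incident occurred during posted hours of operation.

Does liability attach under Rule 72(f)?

(i) entrant a minor — not met.
(ii) consent to enter — satisfied.
(a): F AND T → false.
(i) not (public area) — satisfied.
(ii) commercial use — holds.
(b) = T AND T = true.
(1): F OR T → true.
(a) not open/obvious — fails.
(i) not (proximate cause) — holds.
(ii) no remedial action — not met.
(b): T AND F → false.
(i) condition ≥21 days old — holds.
(ii) during posted hours — met.
(iii) complaint lodged — satisfied.
(c): T AND T AND T → true.
So (2) is satisfied (F OR F OR T).
Overall = T AND T = true.

Yes — liable.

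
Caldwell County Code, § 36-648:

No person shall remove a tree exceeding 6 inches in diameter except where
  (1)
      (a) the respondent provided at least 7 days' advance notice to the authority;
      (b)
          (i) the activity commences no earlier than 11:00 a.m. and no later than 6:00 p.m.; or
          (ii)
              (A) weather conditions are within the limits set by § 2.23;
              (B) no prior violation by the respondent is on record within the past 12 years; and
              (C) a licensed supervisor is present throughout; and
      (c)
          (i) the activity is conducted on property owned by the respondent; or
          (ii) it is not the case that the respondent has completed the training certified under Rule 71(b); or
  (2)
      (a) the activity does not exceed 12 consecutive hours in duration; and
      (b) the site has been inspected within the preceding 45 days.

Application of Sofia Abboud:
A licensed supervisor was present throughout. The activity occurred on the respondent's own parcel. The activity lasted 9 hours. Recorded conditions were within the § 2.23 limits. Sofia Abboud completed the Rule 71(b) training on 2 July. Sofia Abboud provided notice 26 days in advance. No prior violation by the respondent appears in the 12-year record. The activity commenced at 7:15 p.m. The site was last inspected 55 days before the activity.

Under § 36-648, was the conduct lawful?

Yes — lawful.

(a) ≥7 days' notice — met.
(i) start within hours — not met.
(A) weather ok — satisfied.
(B) no prior violation — met.
(C) supervisor present — holds.
So (ii) is satisfied (T AND T AND T).
(b) = F OR T = true.
(i) own property — met.
(ii) not (training certified) — not satisfied.
(c) = T OR F = true.
So (1) is satisfied (T AND T AND T).
(a) ≤ 12 hrs duration — holds.
(b) site inspected — fails.
So (2) is not satisfied (T AND F).
Overall: T OR F → true.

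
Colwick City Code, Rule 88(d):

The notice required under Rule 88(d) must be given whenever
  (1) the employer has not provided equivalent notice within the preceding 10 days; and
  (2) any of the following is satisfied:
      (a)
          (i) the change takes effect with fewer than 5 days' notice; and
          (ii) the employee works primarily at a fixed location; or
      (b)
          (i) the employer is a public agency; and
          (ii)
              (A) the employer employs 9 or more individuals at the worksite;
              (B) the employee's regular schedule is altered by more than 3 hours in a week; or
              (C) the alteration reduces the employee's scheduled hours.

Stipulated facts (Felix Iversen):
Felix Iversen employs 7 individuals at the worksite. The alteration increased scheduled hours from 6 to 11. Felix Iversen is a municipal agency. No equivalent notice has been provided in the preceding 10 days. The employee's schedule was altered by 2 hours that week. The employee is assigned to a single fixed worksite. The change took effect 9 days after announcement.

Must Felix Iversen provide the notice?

(1) no recent notice — satisfied.
(i) < 5 days' notice — fails.
(ii) fixed location — met.
(a) = F AND T = false.
(i) public agency — met.
(A) ≥ 9 at site — not satisfied.
(B) schedule shift > 3h — fails.
(C) hours reduced — not met.
(ii): F OR F OR F → false.
(b) = T AND F = false.
So (2) is not satisfied (F OR F).
So Overall is not satisfied (T AND F).

No — not required.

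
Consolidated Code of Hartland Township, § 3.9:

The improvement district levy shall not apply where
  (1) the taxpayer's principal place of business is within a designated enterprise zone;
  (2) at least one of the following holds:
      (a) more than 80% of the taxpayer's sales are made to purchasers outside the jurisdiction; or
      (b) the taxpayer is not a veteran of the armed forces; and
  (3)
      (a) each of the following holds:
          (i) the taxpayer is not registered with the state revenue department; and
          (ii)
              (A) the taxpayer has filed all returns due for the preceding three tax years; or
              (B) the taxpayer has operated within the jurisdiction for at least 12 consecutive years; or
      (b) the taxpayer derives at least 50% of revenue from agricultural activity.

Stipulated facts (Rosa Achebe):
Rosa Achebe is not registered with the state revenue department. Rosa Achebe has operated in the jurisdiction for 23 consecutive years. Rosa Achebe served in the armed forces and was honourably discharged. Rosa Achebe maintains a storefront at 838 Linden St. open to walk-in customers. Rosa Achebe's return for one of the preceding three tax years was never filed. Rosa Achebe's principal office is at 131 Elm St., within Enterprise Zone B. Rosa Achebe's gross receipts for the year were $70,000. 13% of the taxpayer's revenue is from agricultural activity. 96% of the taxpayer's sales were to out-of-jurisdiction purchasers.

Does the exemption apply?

(1) in enterprise zone — met.
(a) >80% out-of-jur. sales — met.
(b) not (veteran) — not met.
(2) = T OR F = true.
(i) not (state-registered) — met.
(A) returns current — fails.
(B) ≥ 12 yrs in jurisdiction — met.
So (ii) is satisfied (F OR T).
So (a) is satisfied (T AND T).
(b) ≥50% agricultural — not satisfied.
(3): T OR F → true.
Overall: T AND T AND T → true.

Yes — exempt.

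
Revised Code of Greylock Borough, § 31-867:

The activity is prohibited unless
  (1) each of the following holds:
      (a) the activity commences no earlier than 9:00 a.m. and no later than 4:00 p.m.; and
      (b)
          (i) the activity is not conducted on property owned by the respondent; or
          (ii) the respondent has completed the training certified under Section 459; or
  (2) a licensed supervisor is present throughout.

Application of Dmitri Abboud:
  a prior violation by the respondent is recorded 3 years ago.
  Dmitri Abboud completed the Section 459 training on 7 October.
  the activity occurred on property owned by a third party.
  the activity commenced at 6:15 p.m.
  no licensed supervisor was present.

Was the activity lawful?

(a) start within hours — not satisfied.
(i) not (own property) — holds.
(ii) training certified — satisfied.
(b) = T OR T = true.
So (1) is not satisfied (F AND T).
(2) supervisor present — not satisfied.
Overall: F OR F → false.

No — unlawful.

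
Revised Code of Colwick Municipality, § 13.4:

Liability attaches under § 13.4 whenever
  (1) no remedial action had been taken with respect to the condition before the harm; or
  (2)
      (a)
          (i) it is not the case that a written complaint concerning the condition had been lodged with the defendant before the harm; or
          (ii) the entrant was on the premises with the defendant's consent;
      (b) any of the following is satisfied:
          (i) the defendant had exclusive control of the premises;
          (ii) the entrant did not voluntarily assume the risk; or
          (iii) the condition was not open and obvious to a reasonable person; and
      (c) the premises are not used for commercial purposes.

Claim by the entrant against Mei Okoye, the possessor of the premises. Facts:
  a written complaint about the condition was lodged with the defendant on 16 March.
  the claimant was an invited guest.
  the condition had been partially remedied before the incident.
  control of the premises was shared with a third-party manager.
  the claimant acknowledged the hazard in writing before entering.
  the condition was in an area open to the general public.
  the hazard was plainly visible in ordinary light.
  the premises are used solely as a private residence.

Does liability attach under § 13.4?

No — not liable.

(1) no remedial action — not satisfied.
(i) not (complaint lodged) — not met.
(ii) consent to enter — satisfied.
(a): F OR T → true.
(i) exclusive control — not met.
(ii) no assumed risk — not satisfied.
(iii) not open/obvious — not met.
So (b) is not satisfied (F OR F OR F).
(c) not (commercial use) — satisfied.
(2): T AND F AND T → false.
Overall = F OR F = false.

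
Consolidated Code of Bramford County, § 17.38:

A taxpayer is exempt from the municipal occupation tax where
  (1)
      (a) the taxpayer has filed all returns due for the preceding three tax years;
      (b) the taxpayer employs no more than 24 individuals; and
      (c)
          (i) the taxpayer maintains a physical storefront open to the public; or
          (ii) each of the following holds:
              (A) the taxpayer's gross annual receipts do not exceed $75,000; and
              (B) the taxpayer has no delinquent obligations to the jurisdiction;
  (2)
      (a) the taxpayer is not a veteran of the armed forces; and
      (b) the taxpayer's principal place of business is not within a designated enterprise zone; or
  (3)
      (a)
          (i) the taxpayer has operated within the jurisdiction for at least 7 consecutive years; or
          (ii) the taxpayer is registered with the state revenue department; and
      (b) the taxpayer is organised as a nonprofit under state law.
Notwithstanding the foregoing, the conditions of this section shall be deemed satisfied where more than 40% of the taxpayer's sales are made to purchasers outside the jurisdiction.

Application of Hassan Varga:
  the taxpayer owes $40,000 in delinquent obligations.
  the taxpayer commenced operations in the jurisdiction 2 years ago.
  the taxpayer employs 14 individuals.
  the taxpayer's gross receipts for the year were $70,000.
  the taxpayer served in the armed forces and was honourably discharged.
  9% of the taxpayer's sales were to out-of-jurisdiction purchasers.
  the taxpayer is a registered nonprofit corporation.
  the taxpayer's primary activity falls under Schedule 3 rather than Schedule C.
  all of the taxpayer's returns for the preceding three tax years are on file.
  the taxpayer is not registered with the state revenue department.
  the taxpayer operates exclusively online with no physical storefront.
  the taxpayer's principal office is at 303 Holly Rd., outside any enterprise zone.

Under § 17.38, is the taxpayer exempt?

(a) returns current — satisfied.
(b) ≤ 24 employees — holds.
(i) has storefront — not met.
(A) receipts ≤ $75,000 — met.
(B) no delinquency — not met.
(ii): T AND F → false.
So (c) is not satisfied (F OR F).
(1) = T AND T AND F = false.
(a) not (veteran) — fails.
(b) not (in enterprise zone) — holds.
(2): F AND T → false.
(i) ≥ 7 yrs in jurisdiction — fails.
(ii) state-registered — not met.
(a): F OR F → false.
(b) nonprofit — holds.
So (3) is not satisfied (F AND T).
Overall = F OR F OR F = false.
Exception (>40% out-of-jur. sales) — not satisfied.
Result: main false OR exception false → false.

No — not exempt.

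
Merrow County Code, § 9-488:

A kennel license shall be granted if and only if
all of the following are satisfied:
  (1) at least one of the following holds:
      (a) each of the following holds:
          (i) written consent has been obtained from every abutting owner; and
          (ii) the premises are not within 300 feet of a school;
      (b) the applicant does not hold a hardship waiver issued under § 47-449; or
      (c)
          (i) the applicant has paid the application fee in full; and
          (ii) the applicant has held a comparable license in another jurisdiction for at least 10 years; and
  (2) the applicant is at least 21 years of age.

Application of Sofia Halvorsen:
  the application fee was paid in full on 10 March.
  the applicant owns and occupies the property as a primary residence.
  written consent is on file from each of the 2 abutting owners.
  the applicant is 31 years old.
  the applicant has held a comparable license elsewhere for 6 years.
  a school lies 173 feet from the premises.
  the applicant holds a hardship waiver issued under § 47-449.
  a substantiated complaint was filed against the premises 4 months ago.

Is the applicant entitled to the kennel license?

(i) all abutters consent — satisfied.
(ii) ≥300 ft from school — fails.
(a) = T AND F = false.
(b) not (hardship waiver) — not met.
(i) fee paid — satisfied.
(ii) prior license ≥ 10 yr — fails.
(c) = T AND F = false.
(1) = F OR F OR F = false.
(2) age ≥ 21 — met.
So Overall is not satisfied (F AND T).

No — denied.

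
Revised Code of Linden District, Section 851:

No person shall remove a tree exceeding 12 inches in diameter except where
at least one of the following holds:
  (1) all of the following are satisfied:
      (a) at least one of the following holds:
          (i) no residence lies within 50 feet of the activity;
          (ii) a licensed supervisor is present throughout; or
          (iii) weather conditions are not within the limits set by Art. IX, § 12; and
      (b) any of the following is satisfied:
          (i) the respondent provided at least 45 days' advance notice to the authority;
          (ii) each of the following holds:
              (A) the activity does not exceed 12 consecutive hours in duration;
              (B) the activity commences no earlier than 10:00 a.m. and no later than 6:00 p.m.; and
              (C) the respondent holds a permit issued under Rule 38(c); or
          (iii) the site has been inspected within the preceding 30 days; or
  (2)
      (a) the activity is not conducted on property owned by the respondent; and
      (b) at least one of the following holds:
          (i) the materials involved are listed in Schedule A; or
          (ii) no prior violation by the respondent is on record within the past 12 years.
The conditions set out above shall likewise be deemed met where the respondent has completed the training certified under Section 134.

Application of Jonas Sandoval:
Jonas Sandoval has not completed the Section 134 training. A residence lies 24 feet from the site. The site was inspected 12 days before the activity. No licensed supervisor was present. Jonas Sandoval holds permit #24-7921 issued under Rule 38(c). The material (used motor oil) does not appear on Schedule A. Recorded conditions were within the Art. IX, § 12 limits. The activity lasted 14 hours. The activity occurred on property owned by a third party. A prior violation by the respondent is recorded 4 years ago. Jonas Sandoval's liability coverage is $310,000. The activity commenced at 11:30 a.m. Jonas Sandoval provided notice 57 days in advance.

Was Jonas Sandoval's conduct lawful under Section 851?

(i) no residence in 50 ft — not satisfied.
(ii) supervisor present — not satisfied.
(iii) not (weather ok) — not met.
(a): F OR F OR F → false.
(i) ≥45 days' notice — met.
(A) ≤ 12 hrs duration — not met.
(B) start within hours — met.
(C) holds permit — satisfied.
So (ii) is not satisfied (F AND T AND T).
(iii) site inspected — satisfied.
(b): T OR F OR T → true.
(1) = F AND T = false.
(a) not (own property) — satisfied.
(i) Schedule A material — not met.
(ii) no prior violation — fails.
(b): F OR F → false.
So (2) is not satisfied (T AND F).
Overall: F OR F → false.
Exception (training certified) — not satisfied.
Result: main false OR exception false → false.

No — unlawful.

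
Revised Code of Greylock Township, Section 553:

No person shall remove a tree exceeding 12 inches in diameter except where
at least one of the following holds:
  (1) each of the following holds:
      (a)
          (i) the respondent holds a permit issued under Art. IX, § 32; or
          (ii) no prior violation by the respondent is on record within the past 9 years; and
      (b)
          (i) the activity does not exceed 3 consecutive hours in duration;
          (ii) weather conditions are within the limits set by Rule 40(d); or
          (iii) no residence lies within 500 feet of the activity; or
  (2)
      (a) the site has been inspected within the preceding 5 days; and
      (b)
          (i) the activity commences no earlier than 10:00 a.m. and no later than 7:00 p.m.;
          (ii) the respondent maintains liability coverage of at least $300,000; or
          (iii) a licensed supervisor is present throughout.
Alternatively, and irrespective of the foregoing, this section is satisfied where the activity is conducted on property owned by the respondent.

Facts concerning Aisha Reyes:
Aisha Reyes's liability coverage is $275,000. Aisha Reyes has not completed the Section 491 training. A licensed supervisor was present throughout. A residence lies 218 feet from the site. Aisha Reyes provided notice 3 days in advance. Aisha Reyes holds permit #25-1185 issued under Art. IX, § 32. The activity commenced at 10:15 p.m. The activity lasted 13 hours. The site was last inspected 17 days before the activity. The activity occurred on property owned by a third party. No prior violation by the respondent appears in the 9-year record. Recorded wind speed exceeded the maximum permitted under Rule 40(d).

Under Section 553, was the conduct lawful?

(i) holds permit — satisfied.
(ii) no prior violation — met.
(a): T OR T → true.
(i) ≤ 3 hrs duration — not met.
(ii) weather ok — not satisfied.
(iii) no residence in 500 ft — fails.
So (b) is not satisfied (F OR F OR F).
(1): T AND F → false.
(a) site inspected — not satisfied.
(i) start within hours — not satisfied.
(ii) coverage ≥ $300,000 — not satisfied.
(iii) supervisor present — satisfied.
(b): F OR F OR T → true.
So (2) is not satisfied (F AND T).
So Overall is not satisfied (F OR F).
Exception (own property) — not satisfied.
Result: main false OR exception false → false.

No — unlawful.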